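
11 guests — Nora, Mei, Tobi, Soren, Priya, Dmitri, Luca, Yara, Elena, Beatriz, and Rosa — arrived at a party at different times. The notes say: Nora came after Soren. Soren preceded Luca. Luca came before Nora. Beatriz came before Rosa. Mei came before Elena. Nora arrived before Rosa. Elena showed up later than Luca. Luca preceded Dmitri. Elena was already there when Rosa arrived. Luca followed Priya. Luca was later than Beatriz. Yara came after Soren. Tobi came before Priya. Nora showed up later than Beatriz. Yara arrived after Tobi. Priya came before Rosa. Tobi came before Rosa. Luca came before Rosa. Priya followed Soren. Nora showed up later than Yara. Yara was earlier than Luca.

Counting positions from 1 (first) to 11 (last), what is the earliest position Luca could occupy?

Beatriz, Priya, Soren, Tobi, and Yara must all come before Luca — 5 forced predecessors.
Nothing else is forced ahead of Luca, so their earliest slot is position 5 + 1 = 6.

6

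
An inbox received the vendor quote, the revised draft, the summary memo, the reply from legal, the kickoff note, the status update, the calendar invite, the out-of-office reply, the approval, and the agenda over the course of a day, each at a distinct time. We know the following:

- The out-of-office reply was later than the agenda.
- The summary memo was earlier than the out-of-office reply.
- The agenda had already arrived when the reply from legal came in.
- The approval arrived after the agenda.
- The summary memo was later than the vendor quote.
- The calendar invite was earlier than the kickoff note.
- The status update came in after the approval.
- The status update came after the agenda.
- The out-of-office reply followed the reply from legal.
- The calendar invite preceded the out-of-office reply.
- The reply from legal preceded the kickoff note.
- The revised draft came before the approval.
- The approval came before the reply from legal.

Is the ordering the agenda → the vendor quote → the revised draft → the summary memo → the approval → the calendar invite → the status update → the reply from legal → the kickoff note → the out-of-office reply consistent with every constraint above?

Check each stated constraint against the proposed order — e.g. the agenda is ahead of the reply from legal; the agenda is ahead of the out-of-office reply. Every pair is in the required order; nothing is violated.

yes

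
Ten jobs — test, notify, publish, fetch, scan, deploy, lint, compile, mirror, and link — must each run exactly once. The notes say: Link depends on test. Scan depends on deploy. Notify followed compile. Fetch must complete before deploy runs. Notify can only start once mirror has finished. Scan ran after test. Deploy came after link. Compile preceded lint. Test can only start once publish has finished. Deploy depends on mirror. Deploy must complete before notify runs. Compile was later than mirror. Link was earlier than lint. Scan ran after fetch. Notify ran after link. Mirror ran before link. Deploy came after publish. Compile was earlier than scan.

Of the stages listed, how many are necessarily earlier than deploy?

5

Directly stated before deploy: fetch, link, mirror, and publish.
Test reaches deploy via test → link → deploy.
That's fetch, link, mirror, publish, and test — 5 in all.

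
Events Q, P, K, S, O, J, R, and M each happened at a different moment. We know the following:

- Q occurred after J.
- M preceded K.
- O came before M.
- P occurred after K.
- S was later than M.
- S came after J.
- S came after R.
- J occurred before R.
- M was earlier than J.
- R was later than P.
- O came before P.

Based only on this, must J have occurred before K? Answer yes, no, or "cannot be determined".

No chain of stated constraints runs from J to K, and none runs from K to J either.
So the relative order of J and K is not fixed by the given facts.

cannot be determined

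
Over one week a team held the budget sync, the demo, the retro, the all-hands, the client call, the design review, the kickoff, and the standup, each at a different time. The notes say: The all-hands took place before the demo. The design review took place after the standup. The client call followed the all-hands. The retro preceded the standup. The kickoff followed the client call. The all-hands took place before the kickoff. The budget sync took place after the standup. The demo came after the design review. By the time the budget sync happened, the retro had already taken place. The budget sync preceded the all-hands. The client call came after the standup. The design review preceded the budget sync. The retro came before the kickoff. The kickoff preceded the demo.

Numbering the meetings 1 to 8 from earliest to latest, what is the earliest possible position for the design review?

The retro and the standup must both come before the design review — 2 forced predecessors.
Nothing else is forced ahead of the design review, so its earliest slot is position 2 + 1 = 3.

3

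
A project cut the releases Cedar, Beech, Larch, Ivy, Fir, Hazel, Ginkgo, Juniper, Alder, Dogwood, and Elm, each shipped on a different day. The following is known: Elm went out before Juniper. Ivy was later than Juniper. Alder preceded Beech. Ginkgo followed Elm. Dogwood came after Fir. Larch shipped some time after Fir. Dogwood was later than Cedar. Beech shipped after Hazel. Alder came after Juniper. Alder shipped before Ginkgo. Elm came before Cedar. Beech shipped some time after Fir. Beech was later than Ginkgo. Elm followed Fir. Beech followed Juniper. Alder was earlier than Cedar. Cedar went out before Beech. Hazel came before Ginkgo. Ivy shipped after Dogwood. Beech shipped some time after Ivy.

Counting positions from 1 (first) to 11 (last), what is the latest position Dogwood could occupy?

Dogwood must come before Beech and Ivy — 2 releases forced after it.
Everything else can be placed before Dogwood in some valid order, so Dogwood can sit as late as position 11 − 2 = 9.

9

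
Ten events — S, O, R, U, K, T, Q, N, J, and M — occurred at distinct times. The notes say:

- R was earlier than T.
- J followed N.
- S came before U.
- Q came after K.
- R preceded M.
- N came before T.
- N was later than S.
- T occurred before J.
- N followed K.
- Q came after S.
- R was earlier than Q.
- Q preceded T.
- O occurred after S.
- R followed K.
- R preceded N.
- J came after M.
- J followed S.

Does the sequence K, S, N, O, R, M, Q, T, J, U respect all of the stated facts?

no

The constraints require R before N, but in the proposed sequence N appears ahead of R. That one violation is enough.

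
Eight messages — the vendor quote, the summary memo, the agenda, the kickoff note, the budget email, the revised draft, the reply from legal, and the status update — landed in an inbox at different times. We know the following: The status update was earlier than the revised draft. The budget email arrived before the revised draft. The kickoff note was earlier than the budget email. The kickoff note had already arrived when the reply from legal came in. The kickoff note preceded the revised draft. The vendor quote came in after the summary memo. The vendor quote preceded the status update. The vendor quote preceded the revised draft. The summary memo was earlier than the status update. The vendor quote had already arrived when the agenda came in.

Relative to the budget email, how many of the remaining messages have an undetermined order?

Forced before the budget email: the kickoff note; forced after the budget email: the revised draft.
That leaves the agenda, the reply from legal, the status update, the summary memo, and the vendor quote with no forced order relative to the budget email — 5.

5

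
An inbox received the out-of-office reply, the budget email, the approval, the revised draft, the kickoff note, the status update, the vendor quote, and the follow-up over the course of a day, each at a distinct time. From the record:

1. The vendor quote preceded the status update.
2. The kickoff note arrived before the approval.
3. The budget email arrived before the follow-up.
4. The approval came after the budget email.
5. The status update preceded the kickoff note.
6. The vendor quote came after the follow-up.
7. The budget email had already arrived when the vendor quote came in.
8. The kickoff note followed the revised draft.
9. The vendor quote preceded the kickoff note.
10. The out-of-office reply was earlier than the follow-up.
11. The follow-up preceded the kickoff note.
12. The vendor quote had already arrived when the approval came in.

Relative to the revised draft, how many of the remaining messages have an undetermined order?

5

Forced after the revised draft: the approval and the kickoff note.
That leaves the budget email, the follow-up, the out-of-office reply, the status update, and the vendor quote with no forced order relative to the revised draft — 5.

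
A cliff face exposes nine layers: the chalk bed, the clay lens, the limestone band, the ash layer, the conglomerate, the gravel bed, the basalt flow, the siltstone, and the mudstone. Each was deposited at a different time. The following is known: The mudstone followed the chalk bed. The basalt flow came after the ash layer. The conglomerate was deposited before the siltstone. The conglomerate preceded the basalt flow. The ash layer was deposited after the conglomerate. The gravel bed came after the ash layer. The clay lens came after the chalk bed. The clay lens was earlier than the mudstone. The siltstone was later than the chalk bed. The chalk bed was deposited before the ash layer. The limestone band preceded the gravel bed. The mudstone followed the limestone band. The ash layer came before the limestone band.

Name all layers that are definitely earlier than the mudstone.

Directly stated before the mudstone: the chalk bed, the clay lens, and the limestone band.
The ash layer reaches the mudstone via the ash layer → the limestone band → the mudstone.
The conglomerate reaches the mudstone via the conglomerate → the ash layer → the limestone band → the mudstone.

the ash layer, the chalk bed, the clay lens, the conglomerate, the limestone band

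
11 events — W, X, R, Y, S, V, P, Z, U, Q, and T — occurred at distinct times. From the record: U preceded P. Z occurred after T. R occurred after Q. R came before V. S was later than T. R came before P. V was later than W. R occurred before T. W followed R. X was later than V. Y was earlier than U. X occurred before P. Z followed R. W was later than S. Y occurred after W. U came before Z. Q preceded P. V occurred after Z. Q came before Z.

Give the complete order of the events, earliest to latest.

The constraints fix every adjacent pair, so only one ordering works:
Q → R → T → S → W → Y → U → Z → V → X → P.

Q, R, T, S, W, Y, U, Z, V, X, P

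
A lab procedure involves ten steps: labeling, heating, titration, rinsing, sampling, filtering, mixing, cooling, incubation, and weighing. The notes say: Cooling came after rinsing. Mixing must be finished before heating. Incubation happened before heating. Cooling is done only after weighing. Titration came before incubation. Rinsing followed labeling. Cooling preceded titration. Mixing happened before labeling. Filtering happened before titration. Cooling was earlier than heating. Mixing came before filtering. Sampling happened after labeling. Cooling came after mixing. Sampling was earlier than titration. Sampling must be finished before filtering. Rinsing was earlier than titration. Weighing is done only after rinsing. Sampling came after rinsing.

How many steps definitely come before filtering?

Directly stated before filtering: mixing and sampling.
Labeling reaches filtering via labeling → sampling → filtering.
Rinsing reaches filtering via rinsing → sampling → filtering.
That's labeling, mixing, rinsing, and sampling — 4 in all.

4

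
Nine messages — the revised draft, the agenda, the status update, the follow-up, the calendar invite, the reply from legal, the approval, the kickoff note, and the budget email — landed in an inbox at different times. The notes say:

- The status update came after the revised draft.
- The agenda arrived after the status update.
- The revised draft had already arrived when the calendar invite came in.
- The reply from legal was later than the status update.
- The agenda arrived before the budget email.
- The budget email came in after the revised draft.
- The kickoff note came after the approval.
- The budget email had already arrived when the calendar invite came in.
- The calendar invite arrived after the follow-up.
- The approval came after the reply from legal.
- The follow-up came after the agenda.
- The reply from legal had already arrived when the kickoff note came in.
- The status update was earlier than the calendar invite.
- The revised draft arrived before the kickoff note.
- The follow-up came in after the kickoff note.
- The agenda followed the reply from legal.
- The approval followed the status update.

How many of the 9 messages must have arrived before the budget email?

4

Directly stated before the budget email: the agenda and the revised draft.
The reply from legal reaches the budget email via the reply from legal → the agenda → the budget email.
The status update reaches the budget email via the status update → the agenda → the budget email.
No chain forces the kickoff note (or any of the others) ahead of the budget email.
That's the agenda, the reply from legal, the revised draft, and the status update — 4 in all.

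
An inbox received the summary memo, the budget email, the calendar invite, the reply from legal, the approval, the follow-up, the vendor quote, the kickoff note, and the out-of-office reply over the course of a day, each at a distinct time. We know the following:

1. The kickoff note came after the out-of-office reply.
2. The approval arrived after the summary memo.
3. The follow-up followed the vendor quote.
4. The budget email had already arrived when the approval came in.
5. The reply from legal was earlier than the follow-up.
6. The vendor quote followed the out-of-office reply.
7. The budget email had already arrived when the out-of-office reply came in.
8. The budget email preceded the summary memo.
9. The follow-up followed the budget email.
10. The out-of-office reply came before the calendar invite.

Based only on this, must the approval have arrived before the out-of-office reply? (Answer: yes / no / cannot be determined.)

No chain of stated constraints runs from the approval to the out-of-office reply, and none runs from the out-of-office reply to the approval either.
So the relative order of the approval and the out-of-office reply is not fixed by the given facts.

cannot be determined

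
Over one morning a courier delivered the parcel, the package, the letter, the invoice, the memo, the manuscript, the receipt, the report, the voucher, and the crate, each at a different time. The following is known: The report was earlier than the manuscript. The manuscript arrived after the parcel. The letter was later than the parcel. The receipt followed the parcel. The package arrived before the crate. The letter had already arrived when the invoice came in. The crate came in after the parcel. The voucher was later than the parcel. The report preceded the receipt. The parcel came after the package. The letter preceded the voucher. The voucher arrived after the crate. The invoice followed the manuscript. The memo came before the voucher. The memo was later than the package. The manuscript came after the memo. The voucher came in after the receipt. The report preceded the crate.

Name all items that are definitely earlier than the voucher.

the crate, the letter, the memo, the package, the parcel, the receipt, the report

Directly stated before the voucher: the crate, the letter, the memo, the parcel, and the receipt.
The package reaches the voucher via the package → the memo → the voucher.
The report reaches the voucher via the report → the receipt → the voucher.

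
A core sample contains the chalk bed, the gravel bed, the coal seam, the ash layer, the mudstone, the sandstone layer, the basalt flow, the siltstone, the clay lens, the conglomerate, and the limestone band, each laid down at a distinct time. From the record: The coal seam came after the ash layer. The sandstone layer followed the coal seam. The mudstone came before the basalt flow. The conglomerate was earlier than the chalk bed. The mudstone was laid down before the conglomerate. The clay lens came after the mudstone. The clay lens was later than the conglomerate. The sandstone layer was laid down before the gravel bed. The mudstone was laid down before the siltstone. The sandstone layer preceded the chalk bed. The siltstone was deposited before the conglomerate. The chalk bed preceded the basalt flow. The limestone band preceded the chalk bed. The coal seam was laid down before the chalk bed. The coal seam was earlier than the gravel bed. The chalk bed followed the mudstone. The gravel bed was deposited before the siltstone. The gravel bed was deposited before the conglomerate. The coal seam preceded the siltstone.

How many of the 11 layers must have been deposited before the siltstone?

Directly stated before the siltstone: the coal seam, the gravel bed, and the mudstone.
The ash layer reaches the siltstone via the ash layer → the coal seam → the siltstone.
The sandstone layer reaches the siltstone via the sandstone layer → the gravel bed → the siltstone.
That's the ash layer, the coal seam, the gravel bed, the mudstone, and the sandstone layer — 5 in all.

5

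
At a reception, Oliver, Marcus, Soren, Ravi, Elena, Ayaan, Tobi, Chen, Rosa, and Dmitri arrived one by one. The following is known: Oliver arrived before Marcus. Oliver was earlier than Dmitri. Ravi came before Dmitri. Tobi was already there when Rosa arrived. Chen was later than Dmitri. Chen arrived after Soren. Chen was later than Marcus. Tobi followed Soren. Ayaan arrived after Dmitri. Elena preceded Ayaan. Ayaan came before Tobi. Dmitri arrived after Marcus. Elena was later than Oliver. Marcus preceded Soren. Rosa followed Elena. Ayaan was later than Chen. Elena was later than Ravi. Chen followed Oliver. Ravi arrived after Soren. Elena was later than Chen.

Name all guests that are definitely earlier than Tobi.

Directly stated before Tobi: Ayaan and Soren.
Chen reaches Tobi via Chen → Ayaan → Tobi.
Dmitri reaches Tobi via Dmitri → Ayaan → Tobi.
Elena reaches Tobi via Elena → Ayaan → Tobi.
Likewise Marcus, Oliver, and Ravi each reach Tobi by chaining the stated constraints.

Ayaan, Chen, Dmitri, Elena, Marcus, Oliver, Ravi, Soren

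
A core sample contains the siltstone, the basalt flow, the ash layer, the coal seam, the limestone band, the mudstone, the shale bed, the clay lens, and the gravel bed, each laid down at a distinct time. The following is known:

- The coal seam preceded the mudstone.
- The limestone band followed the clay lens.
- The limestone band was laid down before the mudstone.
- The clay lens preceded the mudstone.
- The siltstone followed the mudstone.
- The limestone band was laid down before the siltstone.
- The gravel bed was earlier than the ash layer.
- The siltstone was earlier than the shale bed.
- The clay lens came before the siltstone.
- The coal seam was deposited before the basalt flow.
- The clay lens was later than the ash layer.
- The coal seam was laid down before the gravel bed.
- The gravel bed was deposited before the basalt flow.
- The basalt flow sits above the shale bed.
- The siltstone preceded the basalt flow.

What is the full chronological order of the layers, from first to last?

The constraints fix every adjacent pair, so only one ordering works:
the coal seam → the gravel bed → the ash layer → the clay lens → the limestone band → the mudstone → the siltstone → the shale bed → the basalt flow.

the coal seam, the gravel bed, the ash layer, the clay lens, the limestone band, the mudstone, the siltstone, the shale bed, the basalt flow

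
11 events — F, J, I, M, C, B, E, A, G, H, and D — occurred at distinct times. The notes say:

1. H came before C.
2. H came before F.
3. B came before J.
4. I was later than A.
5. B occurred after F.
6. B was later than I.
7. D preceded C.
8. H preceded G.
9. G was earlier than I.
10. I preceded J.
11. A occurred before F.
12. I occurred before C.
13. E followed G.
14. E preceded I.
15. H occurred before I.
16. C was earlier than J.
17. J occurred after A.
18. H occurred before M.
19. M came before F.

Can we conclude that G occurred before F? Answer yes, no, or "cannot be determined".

cannot be determined

No chain of stated constraints runs from G to F, and none runs from F to G either.
So the relative order of G and F is not fixed by the given facts.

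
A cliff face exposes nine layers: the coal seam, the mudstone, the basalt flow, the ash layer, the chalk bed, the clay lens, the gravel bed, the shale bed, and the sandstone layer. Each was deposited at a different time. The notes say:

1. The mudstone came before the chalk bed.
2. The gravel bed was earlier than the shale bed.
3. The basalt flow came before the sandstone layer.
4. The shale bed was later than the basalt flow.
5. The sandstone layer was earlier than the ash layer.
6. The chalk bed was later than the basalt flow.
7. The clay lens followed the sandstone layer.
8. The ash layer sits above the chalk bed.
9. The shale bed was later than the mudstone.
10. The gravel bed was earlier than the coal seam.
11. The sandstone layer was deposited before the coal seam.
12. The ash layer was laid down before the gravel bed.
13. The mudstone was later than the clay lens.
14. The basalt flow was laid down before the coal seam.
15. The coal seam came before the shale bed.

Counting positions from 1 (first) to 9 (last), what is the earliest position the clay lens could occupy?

The basalt flow and the sandstone layer must both come before the clay lens — 2 forced predecessors.
Nothing else is forced ahead of the clay lens, so its earliest slot is position 2 + 1 = 3.

3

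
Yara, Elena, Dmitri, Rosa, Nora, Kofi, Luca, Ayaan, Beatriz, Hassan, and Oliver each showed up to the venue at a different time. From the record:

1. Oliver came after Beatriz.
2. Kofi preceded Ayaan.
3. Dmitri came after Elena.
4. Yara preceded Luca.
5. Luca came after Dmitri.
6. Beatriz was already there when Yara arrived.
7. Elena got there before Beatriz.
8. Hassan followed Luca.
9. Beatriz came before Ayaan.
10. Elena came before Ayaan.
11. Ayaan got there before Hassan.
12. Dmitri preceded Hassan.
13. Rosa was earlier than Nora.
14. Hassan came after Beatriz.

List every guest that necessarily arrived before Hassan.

Directly stated before Hassan: Ayaan, Beatriz, Dmitri, and Luca.
Elena reaches Hassan via Elena → Dmitri → Hassan.
Kofi reaches Hassan via Kofi → Ayaan → Hassan.
Yara reaches Hassan via Yara → Luca → Hassan.
No chain forces Nora (or any of the others) ahead of Hassan.

Ayaan, Beatriz, Dmitri, Elena, Kofi, Luca, Yara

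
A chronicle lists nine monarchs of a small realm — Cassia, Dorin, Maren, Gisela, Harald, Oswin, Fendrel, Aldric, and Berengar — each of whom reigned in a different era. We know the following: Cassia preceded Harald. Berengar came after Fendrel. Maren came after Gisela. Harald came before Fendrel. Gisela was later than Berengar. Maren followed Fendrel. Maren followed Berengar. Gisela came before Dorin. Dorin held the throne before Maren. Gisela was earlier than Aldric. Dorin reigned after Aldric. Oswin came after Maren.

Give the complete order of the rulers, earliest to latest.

The constraints fix every adjacent pair, so only one ordering works:
Cassia → Harald → Fendrel → Berengar → Gisela → Aldric → Dorin → Maren → Oswin.

Cassia, Harald, Fendrel, Berengar, Gisela, Aldric, Dorin, Maren, Oswin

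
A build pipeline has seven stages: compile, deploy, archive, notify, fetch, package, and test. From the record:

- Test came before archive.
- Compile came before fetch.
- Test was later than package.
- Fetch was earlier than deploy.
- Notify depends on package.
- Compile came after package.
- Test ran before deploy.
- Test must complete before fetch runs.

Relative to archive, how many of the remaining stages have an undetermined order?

4

Forced before archive: package and test.
That leaves compile, deploy, fetch, and notify with no forced order relative to archive — 4.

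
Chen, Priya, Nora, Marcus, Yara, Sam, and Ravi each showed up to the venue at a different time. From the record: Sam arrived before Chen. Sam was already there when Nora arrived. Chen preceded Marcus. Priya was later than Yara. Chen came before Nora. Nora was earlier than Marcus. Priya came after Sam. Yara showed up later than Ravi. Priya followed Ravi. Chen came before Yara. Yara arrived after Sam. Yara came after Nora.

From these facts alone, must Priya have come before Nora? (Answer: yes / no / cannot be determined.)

Tracing the constraints gives Nora → Yara → Priya, so Nora must come before Priya.
That means Priya cannot be before Nora.

no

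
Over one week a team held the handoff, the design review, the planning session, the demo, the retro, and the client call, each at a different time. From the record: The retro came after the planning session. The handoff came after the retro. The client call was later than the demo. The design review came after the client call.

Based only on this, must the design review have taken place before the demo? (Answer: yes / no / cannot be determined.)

no

Tracing the constraints gives the demo → the client call → the design review, so the demo must come before the design review.
That means the design review cannot be before the demo.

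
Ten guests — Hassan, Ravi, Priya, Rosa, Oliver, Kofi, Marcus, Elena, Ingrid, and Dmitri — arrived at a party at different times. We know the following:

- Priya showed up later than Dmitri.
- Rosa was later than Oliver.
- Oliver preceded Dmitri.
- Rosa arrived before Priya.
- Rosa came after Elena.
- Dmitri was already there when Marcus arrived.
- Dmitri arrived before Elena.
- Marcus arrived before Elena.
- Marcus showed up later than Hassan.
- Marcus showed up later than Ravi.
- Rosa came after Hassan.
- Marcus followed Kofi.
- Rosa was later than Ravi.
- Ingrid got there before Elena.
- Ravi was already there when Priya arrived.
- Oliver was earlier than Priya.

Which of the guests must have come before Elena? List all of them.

Dmitri, Hassan, Ingrid, Kofi, Marcus, Oliver, Ravi

Directly stated before Elena: Dmitri, Ingrid, and Marcus.
Hassan reaches Elena via Hassan → Marcus → Elena.
Kofi reaches Elena via Kofi → Marcus → Elena.
Oliver reaches Elena via Oliver → Dmitri → Elena.
Likewise Ravi reaches Elena by chaining the stated constraints.
No chain forces Priya (or any of the others) ahead of Elena.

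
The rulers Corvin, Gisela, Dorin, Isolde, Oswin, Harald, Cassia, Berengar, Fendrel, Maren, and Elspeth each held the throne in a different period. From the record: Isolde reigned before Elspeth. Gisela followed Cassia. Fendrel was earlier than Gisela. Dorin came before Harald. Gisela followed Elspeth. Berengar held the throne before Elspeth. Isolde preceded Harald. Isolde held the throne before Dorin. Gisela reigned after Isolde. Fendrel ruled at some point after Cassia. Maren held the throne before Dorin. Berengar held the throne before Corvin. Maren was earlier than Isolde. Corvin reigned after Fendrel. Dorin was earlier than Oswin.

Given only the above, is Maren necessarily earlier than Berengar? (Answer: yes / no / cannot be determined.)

No chain of stated constraints runs from Maren to Berengar, and none runs from Berengar to Maren either.
So the relative order of Maren and Berengar is not fixed by the given facts.

cannot be determined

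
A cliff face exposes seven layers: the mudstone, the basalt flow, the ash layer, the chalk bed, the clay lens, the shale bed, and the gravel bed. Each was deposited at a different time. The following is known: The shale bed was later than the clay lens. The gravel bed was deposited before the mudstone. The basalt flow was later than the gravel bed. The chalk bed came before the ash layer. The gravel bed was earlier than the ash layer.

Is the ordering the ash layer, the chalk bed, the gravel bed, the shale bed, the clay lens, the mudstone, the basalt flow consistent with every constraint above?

no

The constraints require the clay lens before the shale bed, but in the proposed sequence the shale bed appears ahead of the clay lens. That one violation is enough.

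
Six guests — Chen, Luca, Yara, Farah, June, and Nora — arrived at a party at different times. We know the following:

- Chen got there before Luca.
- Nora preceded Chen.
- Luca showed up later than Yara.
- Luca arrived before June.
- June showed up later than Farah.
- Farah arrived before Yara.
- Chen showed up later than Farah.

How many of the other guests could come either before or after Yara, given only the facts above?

Forced before Yara: Farah; forced after Yara: June and Luca.
That leaves Chen and Nora with no forced order relative to Yara — 2.

2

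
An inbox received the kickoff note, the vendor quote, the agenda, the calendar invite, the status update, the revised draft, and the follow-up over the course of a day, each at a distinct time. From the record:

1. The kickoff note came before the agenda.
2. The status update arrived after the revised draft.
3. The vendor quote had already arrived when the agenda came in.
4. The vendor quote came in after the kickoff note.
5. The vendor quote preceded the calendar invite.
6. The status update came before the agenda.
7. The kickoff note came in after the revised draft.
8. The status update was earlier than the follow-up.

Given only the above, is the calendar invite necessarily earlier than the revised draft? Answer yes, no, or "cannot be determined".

no

Tracing the constraints gives the revised draft → the kickoff note → the vendor quote → the calendar invite, so the revised draft must come before the calendar invite.
That means the calendar invite cannot be before the revised draft.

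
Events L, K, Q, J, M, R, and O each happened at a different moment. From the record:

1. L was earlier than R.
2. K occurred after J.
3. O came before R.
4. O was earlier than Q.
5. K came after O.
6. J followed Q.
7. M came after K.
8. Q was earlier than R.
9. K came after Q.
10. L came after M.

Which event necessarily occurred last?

R

Every other event has a chain of constraints placing it before R, so R is last.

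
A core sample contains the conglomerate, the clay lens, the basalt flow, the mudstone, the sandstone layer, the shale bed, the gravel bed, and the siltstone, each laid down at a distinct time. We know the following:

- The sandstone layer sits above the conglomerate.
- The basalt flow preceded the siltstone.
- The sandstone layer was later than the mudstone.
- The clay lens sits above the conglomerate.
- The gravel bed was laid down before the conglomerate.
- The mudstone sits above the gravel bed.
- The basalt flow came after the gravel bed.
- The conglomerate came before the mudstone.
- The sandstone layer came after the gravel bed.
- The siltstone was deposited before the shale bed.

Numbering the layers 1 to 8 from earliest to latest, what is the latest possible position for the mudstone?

The mudstone must come before the sandstone layer — 1 layer forced after it.
Everything else can be placed before the mudstone in some valid order, so the mudstone can sit as late as position 8 − 1 = 7.

7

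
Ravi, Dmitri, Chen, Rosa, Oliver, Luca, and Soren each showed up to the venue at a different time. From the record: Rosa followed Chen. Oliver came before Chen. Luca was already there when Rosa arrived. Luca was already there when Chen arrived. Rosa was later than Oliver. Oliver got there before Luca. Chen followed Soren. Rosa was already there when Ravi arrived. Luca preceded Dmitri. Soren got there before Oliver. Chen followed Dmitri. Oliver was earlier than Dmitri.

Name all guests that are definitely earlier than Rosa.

Chen, Dmitri, Luca, Oliver, Soren

Directly stated before Rosa: Chen, Luca, and Oliver.
Dmitri reaches Rosa via Dmitri → Chen → Rosa.
Soren reaches Rosa via Soren → Oliver → Rosa.
No chain forces Ravi ahead of Rosa.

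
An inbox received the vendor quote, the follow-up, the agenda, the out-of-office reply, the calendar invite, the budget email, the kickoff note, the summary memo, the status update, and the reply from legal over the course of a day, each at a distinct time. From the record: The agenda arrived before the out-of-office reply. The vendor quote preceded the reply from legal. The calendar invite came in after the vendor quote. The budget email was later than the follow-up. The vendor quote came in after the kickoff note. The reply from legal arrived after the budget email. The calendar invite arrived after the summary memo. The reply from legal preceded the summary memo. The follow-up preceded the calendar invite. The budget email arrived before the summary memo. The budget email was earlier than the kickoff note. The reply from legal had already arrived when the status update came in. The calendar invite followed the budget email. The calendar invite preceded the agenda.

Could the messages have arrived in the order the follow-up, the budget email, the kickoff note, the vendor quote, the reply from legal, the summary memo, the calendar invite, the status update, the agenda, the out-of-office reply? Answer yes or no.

yes

Check each stated constraint against the proposed order — e.g. the budget email is ahead of the calendar invite; the follow-up is ahead of the calendar invite. Every pair is in the required order; nothing is violated.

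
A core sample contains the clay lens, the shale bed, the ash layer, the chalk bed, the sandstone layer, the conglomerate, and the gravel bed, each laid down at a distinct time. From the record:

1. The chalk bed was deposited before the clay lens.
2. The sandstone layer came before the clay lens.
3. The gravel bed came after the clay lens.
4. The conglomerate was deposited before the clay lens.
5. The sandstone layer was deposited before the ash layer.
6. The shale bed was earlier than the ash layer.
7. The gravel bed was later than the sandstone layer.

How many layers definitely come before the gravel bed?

4

Directly stated before the gravel bed: the clay lens and the sandstone layer.
The chalk bed reaches the gravel bed via the chalk bed → the clay lens → the gravel bed.
The conglomerate reaches the gravel bed via the conglomerate → the clay lens → the gravel bed.
No chain forces the shale bed (or any of the others) ahead of the gravel bed.
That's the chalk bed, the clay lens, the conglomerate, and the sandstone layer — 4 in all.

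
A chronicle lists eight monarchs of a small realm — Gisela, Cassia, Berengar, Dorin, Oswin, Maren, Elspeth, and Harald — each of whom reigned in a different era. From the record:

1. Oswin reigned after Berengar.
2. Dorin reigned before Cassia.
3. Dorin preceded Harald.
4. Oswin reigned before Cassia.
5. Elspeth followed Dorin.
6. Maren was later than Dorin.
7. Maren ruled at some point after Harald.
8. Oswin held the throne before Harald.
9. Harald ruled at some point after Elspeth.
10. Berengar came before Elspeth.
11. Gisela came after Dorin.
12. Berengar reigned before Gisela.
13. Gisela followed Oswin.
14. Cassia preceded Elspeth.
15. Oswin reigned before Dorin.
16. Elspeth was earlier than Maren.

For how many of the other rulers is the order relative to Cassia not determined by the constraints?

Forced before Cassia: Berengar, Dorin, and Oswin; forced after Cassia: Elspeth, Harald, and Maren.
That leaves Gisela with no forced order relative to Cassia — 1.

1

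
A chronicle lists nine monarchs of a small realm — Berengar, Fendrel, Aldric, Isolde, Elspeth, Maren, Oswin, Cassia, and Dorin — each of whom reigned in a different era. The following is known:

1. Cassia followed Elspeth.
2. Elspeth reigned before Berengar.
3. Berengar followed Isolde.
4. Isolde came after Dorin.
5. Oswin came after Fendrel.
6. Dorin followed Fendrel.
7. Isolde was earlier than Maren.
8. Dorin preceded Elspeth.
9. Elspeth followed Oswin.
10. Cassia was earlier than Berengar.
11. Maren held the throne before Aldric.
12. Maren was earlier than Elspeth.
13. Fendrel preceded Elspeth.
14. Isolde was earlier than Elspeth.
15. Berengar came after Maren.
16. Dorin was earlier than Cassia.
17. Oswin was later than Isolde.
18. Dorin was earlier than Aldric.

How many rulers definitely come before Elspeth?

5

Directly stated before Elspeth: Dorin, Fendrel, Isolde, Maren, and Oswin.
That's Dorin, Fendrel, Isolde, Maren, and Oswin — 5 in all.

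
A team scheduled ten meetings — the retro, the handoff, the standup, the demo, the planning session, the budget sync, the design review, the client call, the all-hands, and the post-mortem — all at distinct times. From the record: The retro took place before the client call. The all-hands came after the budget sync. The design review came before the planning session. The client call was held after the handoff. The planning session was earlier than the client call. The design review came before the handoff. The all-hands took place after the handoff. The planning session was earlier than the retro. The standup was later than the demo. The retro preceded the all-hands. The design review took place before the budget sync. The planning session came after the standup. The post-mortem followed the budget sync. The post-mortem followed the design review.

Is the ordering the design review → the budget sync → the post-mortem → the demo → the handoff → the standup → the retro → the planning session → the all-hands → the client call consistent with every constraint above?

no

The constraints require the planning session before the retro, but in the proposed sequence the retro appears ahead of the planning session. That one violation is enough.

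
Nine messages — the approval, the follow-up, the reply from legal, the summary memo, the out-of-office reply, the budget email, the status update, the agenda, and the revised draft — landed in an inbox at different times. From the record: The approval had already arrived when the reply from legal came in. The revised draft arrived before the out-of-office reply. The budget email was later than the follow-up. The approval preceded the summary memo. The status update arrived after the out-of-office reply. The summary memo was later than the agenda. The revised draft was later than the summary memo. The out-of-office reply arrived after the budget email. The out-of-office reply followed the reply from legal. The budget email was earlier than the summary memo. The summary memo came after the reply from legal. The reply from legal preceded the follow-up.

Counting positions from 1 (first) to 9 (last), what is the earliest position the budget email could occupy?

The approval, the follow-up, and the reply from legal must all come before the budget email — 3 forced predecessors.
Nothing else is forced ahead of the budget email, so its earliest slot is position 3 + 1 = 4.

4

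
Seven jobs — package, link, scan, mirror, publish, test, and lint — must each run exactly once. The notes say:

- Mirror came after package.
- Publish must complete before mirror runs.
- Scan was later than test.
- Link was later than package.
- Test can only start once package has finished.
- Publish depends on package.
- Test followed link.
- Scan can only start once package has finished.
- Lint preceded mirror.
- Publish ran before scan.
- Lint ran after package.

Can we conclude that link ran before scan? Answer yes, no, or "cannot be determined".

Chain the constraints: link → test → scan. Each link is directly stated, so link comes before scan.

yes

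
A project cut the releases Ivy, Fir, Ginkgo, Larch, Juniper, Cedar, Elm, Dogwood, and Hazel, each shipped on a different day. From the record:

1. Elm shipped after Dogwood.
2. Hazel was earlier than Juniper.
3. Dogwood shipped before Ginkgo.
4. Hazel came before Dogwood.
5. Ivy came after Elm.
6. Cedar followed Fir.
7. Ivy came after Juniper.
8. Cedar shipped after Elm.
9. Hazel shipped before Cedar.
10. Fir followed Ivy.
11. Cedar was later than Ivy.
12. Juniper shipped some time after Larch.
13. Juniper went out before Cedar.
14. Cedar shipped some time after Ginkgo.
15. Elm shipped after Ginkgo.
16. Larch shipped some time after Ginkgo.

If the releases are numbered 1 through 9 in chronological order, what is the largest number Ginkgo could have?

Ginkgo must come before Cedar, Elm, Fir, Ivy, Juniper, and Larch — 6 releases forced after it.
Everything else can be placed before Ginkgo in some valid order, so Ginkgo can sit as late as position 9 − 6 = 3.

3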